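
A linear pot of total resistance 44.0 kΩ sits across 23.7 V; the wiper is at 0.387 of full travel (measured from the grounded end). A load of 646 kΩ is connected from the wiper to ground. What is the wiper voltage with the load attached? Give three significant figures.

The wiper splits the pot into (1−α)R = 26.97 kΩ above and αR = 17.03 kΩ below.
Lower section ‖ load = 16.59 kΩ.
V_wiper = 23.7 × 16.59/(26.97 + 16.59) = 9.03 V.

V ≈ 9.03 V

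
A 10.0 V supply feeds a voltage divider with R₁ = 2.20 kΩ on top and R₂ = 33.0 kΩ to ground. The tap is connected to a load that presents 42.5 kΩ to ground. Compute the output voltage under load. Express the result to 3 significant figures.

The load sits in parallel with R₂: R₂‖R_L = (33.0 × 42.5) / (33.0 + 42.5) = 18.58 kΩ.
V_out = 10.0 × 18.58 / (2.20 + 18.58) = 10.0 × 18.58/20.78 = 8.94 V.
(Unloaded it would have been 9.38 V.)

V_out ≈ 8.94 V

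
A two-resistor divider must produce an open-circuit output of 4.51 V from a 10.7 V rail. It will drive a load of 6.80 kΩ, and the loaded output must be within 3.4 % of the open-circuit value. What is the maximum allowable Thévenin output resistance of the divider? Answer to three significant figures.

Loading drop = R_th/(R_th + R_L) ≤ 0.0340, so R_th ≤ R_L · ε/(1−ε) = 6.80 kΩ × 0.0340/0.9660 = 239 Ω.
(Any R1, R2 with R2/(R1+R2) = 0.421 and R1‖R2 ≤ 239 Ω will meet the spec.)

R_th ≤ 239 Ω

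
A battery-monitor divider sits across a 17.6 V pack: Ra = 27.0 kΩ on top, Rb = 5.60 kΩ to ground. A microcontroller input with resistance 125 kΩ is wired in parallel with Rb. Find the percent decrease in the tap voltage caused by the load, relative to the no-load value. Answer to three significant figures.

The divider's output (Thévenin) resistance is Ra‖Rb = 4.638 kΩ.
Fractional drop under load = R_th/(R_th + R_L) = 4.638 / (4.638 + 125) = 0.03578.
So the output falls by 3.58 %.

3.58 %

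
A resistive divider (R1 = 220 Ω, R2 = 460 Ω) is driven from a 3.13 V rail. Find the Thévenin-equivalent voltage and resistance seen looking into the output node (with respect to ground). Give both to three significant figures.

V_th = 2.12 V, R_th = 149 Ω

V_th is the open-circuit tap voltage: 3.13 × 460/(220 + 460) = 2.12 V.
With the supply zeroed, R1 and R2 appear in parallel from the tap: R_th = R1‖R2 = (220 × 460)/680.0 = 149 Ω.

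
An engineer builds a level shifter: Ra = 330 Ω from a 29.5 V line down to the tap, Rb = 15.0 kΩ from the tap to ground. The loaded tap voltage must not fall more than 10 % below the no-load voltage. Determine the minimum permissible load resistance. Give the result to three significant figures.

R_L(min) ≈ 2.91 kΩ

Output resistance R_th = Ra‖Rb = (330 × 15000)/15330 = 322.9 Ω.
The fractional drop is R_th/(R_th + R_L); requiring this ≤ 0.100 gives R_L ≥ R_th(1/0.100 − 1) = 322.9 × 9.000 = 2.91 kΩ.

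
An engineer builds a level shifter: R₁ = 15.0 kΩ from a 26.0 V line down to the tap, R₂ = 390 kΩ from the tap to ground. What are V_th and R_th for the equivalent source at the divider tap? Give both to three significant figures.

V_th is the open-circuit tap voltage: 26.0 × 390/(15.0 + 390) = 25.0 V.
With the supply zeroed, R₁ and R₂ appear in parallel from the tap: R_th = R₁‖R₂ = (15.0 × 390)/405.0 = 14.4 kΩ.

V_th = 25.0 V, R_th = 14.4 kΩ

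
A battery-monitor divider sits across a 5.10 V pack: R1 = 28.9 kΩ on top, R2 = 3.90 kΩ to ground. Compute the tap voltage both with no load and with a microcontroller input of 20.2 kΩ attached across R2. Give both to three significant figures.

Open-circuit: V = 5.10 × 3.90/(28.9 + 3.90) = 0.606 V.
With the load, R2 becomes R2‖R_L = 3.269 kΩ, so V = 5.10 × 3.269/32.17 = 0.518 V.

Unloaded: 0.606 V; loaded: 0.518 V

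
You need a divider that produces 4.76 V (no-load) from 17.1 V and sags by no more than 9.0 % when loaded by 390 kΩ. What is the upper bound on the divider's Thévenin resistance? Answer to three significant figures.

R_th ≤ 38.6 kΩ

Loading drop = R_th/(R_th + R_L) ≤ 0.0900, so R_th ≤ R_L · ε/(1−ε) = 390 kΩ × 0.0900/0.9100 = 38.6 kΩ.
(Any R1, R2 with R2/(R1+R2) = 0.278 and R1‖R2 ≤ 38.6 kΩ will meet the spec.)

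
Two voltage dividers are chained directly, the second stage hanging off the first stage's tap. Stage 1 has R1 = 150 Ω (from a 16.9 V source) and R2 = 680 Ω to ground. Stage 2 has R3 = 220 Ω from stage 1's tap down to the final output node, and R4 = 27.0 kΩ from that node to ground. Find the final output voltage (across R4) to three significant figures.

Stage 2 presents R3+R4 = 27220 Ω as a load on stage 1's tap.
Stage 1's lower leg becomes R2‖(R3+R4) = 663.4 Ω, so V_mid = 16.9 × 663.4/813.4 = 13.78 V.
Stage 2 is itself unloaded: V_out = V_mid × R4/(R3+R4) = 13.78 × 27000/27220 = 13.7 V.

V_out ≈ 13.7 V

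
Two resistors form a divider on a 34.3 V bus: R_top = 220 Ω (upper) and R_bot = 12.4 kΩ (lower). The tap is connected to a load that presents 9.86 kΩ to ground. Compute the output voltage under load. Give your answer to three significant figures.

V_out ≈ 33.0 V

The load sits in parallel with R_bot: R_bot‖R_L = (12400 × 9860) / (12400 + 9860) = 5493 Ω.
V_out = 34.3 × 5493 / (220 + 5493) = 34.3 × 5493/5713 = 33.0 V.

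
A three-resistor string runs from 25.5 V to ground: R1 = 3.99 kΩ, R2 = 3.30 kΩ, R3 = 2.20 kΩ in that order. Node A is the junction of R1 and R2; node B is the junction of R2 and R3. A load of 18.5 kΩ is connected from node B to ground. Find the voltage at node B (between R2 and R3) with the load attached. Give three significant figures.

At node B, R3 is in parallel with the load: R3‖R_L = 1.966 kΩ.
Below node A the resistance is R2 + (R3‖R_L) = 5.266 kΩ, so V_A = 25.5 × 5.266/9.256 = 14.51 V.
Then V_B = V_A × (R3‖R_L)/(R2 + R3‖R_L) = 14.51 × 1.966/5.266 = 5.42 V.

V ≈ 5.42 V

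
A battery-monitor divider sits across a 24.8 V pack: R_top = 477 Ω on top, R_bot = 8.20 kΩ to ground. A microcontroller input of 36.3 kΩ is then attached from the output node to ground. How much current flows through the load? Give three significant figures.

I_L ≈ 0.638 mA

R_bot‖R_L = 6689 Ω; V_out = 24.8 × 6689/7166 = 23.15 V.
I_L = V_out / R_L = 23.15 / 36.3 kΩ = 0.638 mA.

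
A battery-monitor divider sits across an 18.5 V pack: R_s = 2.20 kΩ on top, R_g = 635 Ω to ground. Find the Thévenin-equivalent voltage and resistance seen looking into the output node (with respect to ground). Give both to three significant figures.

V_th is the open-circuit tap voltage: 18.5 × 635/(2200 + 635) = 4.14 V.
With the supply zeroed, R_s and R_g appear in parallel from the tap: R_th = R_s‖R_g = (2200 × 635)/2835 = 493 Ω.

V_th = 4.14 V, R_th = 493 Ω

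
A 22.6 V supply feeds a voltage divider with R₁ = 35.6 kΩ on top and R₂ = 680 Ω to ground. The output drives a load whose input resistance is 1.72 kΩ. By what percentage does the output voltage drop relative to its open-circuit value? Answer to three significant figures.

28.0 %

Unloaded V = 22.6 × 680/36280 = 0.4236 V.
Loaded: R₂‖R_L = 487.3 Ω, giving V = 22.6 × 487.3/36090 = 0.3052 V.
Drop = (0.4236 − 0.3052) / 0.4236 = 28.0 %.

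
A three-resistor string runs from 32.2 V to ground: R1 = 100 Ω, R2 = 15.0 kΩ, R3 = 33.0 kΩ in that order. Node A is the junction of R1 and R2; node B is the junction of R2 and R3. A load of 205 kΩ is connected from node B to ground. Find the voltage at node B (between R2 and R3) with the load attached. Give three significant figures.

V ≈ 21.0 V

At node B, R3 is in parallel with the load: R3‖R_L = 28420 Ω.
Below node A the resistance is R2 + (R3‖R_L) = 43420 Ω, so V_A = 32.2 × 43420/43520 = 32.13 V.
Then V_B = V_A × (R3‖R_L)/(R2 + R3‖R_L) = 32.13 × 28420/43420 = 21.0 V.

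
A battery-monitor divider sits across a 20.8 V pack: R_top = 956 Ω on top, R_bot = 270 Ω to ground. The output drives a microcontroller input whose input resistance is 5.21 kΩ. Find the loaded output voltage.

V_out ≈ 4.40 V

The load sits in parallel with R_bot: R_bot‖R_L = (270 × 5210) / (270 + 5210) = 256.7 Ω.
V_out = 20.8 × 256.7 / (956 + 256.7) = 20.8 × 256.7/1213 = 4.40 V.
(Unloaded it would have been 4.58 V.)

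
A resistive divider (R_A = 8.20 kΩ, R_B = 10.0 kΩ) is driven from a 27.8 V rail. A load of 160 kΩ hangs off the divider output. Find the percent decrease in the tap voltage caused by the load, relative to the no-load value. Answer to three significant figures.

2.74 %

The divider's output (Thévenin) resistance is R_A‖R_B = 4.505 kΩ.
Fractional drop under load = R_th/(R_th + R_L) = 4.505 / (4.505 + 160) = 0.02739.
So the output falls by 2.74 %.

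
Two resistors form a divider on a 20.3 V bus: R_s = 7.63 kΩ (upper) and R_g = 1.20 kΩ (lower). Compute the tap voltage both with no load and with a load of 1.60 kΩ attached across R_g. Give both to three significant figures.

Open-circuit: V = 20.3 × 1.20/(7.63 + 1.20) = 2.76 V.
With the load, R_g becomes R_g‖R_L = 0.6857 kΩ, so V = 20.3 × 0.6857/8.316 = 1.67 V.

Unloaded: 2.76 V; loaded: 1.67 V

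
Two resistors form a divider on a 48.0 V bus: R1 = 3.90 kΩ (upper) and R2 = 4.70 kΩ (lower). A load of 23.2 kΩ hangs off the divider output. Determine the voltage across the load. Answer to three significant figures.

V_out ≈ 24.0 V

The load sits in parallel with R2: R2‖R_L = (4.70 × 23.2) / (4.70 + 23.2) = 3.908 kΩ.
V_out = 48.0 × 3.908 / (3.90 + 3.908) = 48.0 × 3.908/7.808 = 24.0 V.
(Unloaded it would have been 26.2 V.)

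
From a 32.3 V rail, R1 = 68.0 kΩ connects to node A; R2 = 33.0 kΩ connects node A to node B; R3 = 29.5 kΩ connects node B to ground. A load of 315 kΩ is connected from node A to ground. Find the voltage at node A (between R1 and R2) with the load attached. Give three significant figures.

Below node A the series string R2+R3 = 62.50 kΩ sits in parallel with the 315 kΩ load: 52.15 kΩ.
V_A = 32.3 × 52.15/(68.0 + 52.15) = 14.0 V.

V ≈ 14.0 V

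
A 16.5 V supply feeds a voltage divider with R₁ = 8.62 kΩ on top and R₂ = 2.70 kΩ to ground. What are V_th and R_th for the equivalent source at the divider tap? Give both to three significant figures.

V_th is the open-circuit tap voltage: 16.5 × 2.70/(8.62 + 2.70) = 3.94 V.
With the supply zeroed, R₁ and R₂ appear in parallel from the tap: R_th = R₁‖R₂ = (8.62 × 2.70)/11.32 = 2.06 kΩ.

V_th = 3.94 V, R_th = 2.06 kΩ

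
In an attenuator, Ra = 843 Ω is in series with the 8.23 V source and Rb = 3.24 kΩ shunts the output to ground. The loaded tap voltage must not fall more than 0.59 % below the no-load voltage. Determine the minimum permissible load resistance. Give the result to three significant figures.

Output resistance R_th = Ra‖Rb = (843 × 3240)/4083 = 668.9 Ω.
The fractional drop is R_th/(R_th + R_L); requiring this ≤ 0.00590 gives R_L ≥ R_th(1/0.00590 − 1) = 668.9 × 168.5 = 113 kΩ.

R_L(min) ≈ 113 kΩ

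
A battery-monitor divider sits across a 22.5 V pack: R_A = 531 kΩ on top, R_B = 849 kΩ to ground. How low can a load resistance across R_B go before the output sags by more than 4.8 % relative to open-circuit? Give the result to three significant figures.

Output resistance R_th = R_A‖R_B = (531 × 849)/1380 = 326.7 kΩ.
The fractional drop is R_th/(R_th + R_L); requiring this ≤ 0.0480 gives R_L ≥ R_th(1/0.0480 − 1) = 326.7 × 19.83 = 6.48 MΩ.

R_L(min) ≈ 6.48 MΩ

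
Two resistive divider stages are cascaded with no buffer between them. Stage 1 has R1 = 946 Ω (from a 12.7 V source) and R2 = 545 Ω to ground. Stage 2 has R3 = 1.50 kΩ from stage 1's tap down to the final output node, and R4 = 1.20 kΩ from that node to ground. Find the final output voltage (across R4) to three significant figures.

Stage 2 presents R3+R4 = 2700 Ω as a load on stage 1's tap.
Stage 1's lower leg becomes R2‖(R3+R4) = 453.5 Ω, so V_mid = 12.7 × 453.5/1399 = 4.115 V.
Stage 2 is itself unloaded: V_out = V_mid × R4/(R3+R4) = 4.115 × 1200/2700 = 1.83 V.

V_out ≈ 1.83 V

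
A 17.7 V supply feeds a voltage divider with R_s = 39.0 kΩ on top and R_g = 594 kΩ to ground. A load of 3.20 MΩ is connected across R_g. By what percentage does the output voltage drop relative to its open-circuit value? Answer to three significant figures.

The divider's output (Thévenin) resistance is R_s‖R_g = 36.60 kΩ.
Fractional drop under load = R_th/(R_th + R_L) = 36.60 / (36.60 + 3200) = 0.01131.
So the output falls by 1.13 %.

1.13 %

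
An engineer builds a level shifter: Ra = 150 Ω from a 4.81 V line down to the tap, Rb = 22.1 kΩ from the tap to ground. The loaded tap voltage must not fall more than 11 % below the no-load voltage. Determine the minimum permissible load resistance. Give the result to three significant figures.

R_L(min) ≈ 1.21 kΩ

Output resistance R_th = Ra‖Rb = (150 × 22100)/22250 = 149.0 Ω.
The fractional drop is R_th/(R_th + R_L); requiring this ≤ 0.110 gives R_L ≥ R_th(1/0.110 − 1) = 149.0 × 8.091 = 1.21 kΩ.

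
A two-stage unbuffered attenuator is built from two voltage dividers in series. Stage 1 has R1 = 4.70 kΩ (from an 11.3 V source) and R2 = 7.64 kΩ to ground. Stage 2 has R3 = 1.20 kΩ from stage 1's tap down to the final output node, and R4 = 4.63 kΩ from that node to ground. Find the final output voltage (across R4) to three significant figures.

V_out ≈ 3.71 V

Stage 2 presents R3+R4 = 5.830 kΩ as a load on stage 1's tap.
Stage 1's lower leg becomes R2‖(R3+R4) = 3.307 kΩ, so V_mid = 11.3 × 3.307/8.007 = 4.667 V.
Stage 2 is itself unloaded: V_out = V_mid × R4/(R3+R4) = 4.667 × 4.63/5.830 = 3.71 V.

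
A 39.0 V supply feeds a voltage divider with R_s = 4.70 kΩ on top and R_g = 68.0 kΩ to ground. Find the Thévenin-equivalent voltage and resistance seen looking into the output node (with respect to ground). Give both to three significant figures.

V_th = 36.5 V, R_th = 4.40 kΩ

V_th is the open-circuit tap voltage: 39.0 × 68.0/(4.70 + 68.0) = 36.5 V.
With the supply zeroed, R_s and R_g appear in parallel from the tap: R_th = R_s‖R_g = (4.70 × 68.0)/72.70 = 4.40 kΩ.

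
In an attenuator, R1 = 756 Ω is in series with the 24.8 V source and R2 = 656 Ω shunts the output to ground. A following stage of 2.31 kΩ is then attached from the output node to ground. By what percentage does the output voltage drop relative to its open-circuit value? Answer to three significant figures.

13.2 %

The divider's output (Thévenin) resistance is R1‖R2 = 351.2 Ω.
Fractional drop under load = R_th/(R_th + R_L) = 351.2 / (351.2 + 2310) = 0.1320.
So the output falls by 13.2 %.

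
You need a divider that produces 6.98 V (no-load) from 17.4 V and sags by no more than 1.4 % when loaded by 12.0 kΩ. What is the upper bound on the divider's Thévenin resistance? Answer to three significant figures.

Loading drop = R_th/(R_th + R_L) ≤ 0.0140, so R_th ≤ R_L · ε/(1−ε) = 12.0 kΩ × 0.0140/0.9860 = 170 Ω.
(Any R1, R2 with R2/(R1+R2) = 0.401 and R1‖R2 ≤ 170 Ω will meet the spec.)

R_th ≤ 170 Ω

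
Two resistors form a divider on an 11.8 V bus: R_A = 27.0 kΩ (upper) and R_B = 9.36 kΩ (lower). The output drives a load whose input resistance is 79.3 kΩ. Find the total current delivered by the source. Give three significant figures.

I ≈ 0.334 mA

R_B‖R_L = 8.372 kΩ, so the source sees R_A + R_B‖R_L = 35.37 kΩ.
I = 11.8 V / 35.37 kΩ = 0.334 mA.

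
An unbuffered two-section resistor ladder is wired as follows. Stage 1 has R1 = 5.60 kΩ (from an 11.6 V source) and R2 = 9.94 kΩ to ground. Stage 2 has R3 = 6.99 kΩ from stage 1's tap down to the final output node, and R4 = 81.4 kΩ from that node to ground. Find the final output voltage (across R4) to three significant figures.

V_out ≈ 6.57 V

Stage 2 presents R3+R4 = 88.39 kΩ as a load on stage 1's tap.
Stage 1's lower leg becomes R2‖(R3+R4) = 8.935 kΩ, so V_mid = 11.6 × 8.935/14.54 = 7.131 V.
Stage 2 is itself unloaded: V_out = V_mid × R4/(R3+R4) = 7.131 × 81.4/88.39 = 6.57 V.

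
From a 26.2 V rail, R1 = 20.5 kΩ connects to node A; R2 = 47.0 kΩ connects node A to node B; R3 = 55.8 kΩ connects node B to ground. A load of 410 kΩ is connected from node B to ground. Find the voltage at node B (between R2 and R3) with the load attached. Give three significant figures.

V ≈ 11.0 V

At node B, R3 is in parallel with the load: R3‖R_L = 49.12 kΩ.
Below node A the resistance is R2 + (R3‖R_L) = 96.12 kΩ, so V_A = 26.2 × 96.12/116.6 = 21.59 V.
Then V_B = V_A × (R3‖R_L)/(R2 + R3‖R_L) = 21.59 × 49.12/96.12 = 11.0 V.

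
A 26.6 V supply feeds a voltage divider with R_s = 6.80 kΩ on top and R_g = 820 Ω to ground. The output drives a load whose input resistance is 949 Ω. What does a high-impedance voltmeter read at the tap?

V_out ≈ 1.62 V

The load sits in parallel with R_g: R_g‖R_L = (820 × 949) / (820 + 949) = 439.9 Ω.
V_out = 26.6 × 439.9 / (6800 + 439.9) = 26.6 × 439.9/7240 = 1.62 V.
(Unloaded it would have been 2.86 V.)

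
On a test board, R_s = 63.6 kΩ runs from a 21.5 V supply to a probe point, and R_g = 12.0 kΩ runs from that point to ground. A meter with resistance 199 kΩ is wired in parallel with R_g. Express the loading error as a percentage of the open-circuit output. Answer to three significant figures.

The divider's output (Thévenin) resistance is R_s‖R_g = 10.10 kΩ.
Fractional drop under load = R_th/(R_th + R_L) = 10.10 / (10.10 + 199) = 0.04828.
So the output falls by 4.83 %.

4.83 %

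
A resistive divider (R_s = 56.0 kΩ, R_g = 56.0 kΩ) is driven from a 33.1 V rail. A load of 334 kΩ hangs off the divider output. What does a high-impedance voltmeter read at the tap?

V_out ≈ 15.3 V

The load sits in parallel with R_g: R_g‖R_L = (56.0 × 334) / (56.0 + 334) = 47.96 kΩ.
V_out = 33.1 × 47.96 / (56.0 + 47.96) = 33.1 × 47.96/104.0 = 15.3 V.
(Unloaded it would have been 16.6 V.)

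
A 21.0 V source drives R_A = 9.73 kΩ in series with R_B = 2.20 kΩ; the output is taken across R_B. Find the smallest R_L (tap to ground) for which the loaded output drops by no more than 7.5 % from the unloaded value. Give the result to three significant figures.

R_L(min) ≈ 22.1 kΩ

Output resistance R_th = R_A‖R_B = (9.73 × 2.20)/11.93 = 1.794 kΩ.
The fractional drop is R_th/(R_th + R_L); requiring this ≤ 0.0750 gives R_L ≥ R_th(1/0.0750 − 1) = 1.794 × 12.33 = 22.1 kΩ.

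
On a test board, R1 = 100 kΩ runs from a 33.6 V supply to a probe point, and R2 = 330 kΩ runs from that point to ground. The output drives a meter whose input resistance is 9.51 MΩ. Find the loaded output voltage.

The load sits in parallel with R2: R2‖R_L = (330 × 9510) / (330 + 9510) = 318.9 kΩ.
V_out = 33.6 × 318.9 / (100 + 318.9) = 33.6 × 318.9/418.9 = 25.6 V.

V_out ≈ 25.6 V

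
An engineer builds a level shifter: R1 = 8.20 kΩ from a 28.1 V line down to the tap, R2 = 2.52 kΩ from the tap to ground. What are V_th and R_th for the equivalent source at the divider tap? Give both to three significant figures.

V_th = 6.61 V, R_th = 1.93 kΩ

V_th is the open-circuit tap voltage: 28.1 × 2.52/(8.20 + 2.52) = 6.61 V.
With the supply zeroed, R1 and R2 appear in parallel from the tap: R_th = R1‖R2 = (8.20 × 2.52)/10.72 = 1.93 kΩ.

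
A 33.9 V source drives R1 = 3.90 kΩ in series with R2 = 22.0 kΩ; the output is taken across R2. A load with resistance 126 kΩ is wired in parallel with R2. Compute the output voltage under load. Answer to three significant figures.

V_out ≈ 28.1 V

The load sits in parallel with R2: R2‖R_L = (22.0 × 126) / (22.0 + 126) = 18.73 kΩ.
V_out = 33.9 × 18.73 / (3.90 + 18.73) = 33.9 × 18.73/22.63 = 28.1 V.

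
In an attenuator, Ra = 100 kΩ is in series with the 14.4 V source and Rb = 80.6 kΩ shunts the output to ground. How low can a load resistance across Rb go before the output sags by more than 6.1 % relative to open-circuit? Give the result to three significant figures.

Output resistance R_th = Ra‖Rb = (100 × 80.6)/180.6 = 44.63 kΩ.
The fractional drop is R_th/(R_th + R_L); requiring this ≤ 0.0610 gives R_L ≥ R_th(1/0.0610 − 1) = 44.63 × 15.39 = 687 kΩ.

R_L(min) ≈ 687 kΩ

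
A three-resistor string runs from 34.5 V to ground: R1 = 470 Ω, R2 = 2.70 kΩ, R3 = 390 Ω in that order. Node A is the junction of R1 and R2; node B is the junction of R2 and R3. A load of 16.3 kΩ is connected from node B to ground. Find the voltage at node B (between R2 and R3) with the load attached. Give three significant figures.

At node B, R3 is in parallel with the load: R3‖R_L = 380.9 Ω.
Below node A the resistance is R2 + (R3‖R_L) = 3081 Ω, so V_A = 34.5 × 3081/3551 = 29.93 V.
Then V_B = V_A × (R3‖R_L)/(R2 + R3‖R_L) = 29.93 × 380.9/3081 = 3.70 V.

V ≈ 3.70 V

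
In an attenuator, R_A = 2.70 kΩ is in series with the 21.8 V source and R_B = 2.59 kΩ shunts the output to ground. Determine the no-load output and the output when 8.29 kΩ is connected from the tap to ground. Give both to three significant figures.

Open-circuit: V = 21.8 × 2.59/(2.70 + 2.59) = 10.7 V.
With the load, R_B becomes R_B‖R_L = 1.973 kΩ, so V = 21.8 × 1.973/4.673 = 9.21 V.

Unloaded: 10.7 V; loaded: 9.21 V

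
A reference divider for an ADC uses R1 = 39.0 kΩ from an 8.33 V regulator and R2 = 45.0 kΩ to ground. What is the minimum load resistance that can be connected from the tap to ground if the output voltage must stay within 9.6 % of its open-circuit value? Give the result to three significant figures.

R_L(min) ≈ 197 kΩ

Output resistance R_th = R1‖R2 = (39.0 × 45.0)/84.00 = 20.89 kΩ.
The fractional drop is R_th/(R_th + R_L); requiring this ≤ 0.0960 gives R_L ≥ R_th(1/0.0960 − 1) = 20.89 × 9.417 = 197 kΩ.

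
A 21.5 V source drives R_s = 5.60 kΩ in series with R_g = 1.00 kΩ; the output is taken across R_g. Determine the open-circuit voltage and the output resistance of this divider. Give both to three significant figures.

V_th is the open-circuit tap voltage: 21.5 × 1.00/(5.60 + 1.00) = 3.26 V.
With the supply zeroed, R_s and R_g appear in parallel from the tap: R_th = R_s‖R_g = (5.60 × 1.00)/6.600 = 848 Ω.

V_th = 3.26 V, R_th = 848 Ω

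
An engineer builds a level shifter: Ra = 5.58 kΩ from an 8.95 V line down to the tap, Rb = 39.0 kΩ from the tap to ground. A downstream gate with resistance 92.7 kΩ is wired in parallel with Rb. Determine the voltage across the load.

V_out ≈ 7.44 V

The load sits in parallel with Rb: Rb‖R_L = (39.0 × 92.7) / (39.0 + 92.7) = 27.45 kΩ.
V_out = 8.95 × 27.45 / (5.58 + 27.45) = 8.95 × 27.45/33.03 = 7.44 V.
(Unloaded it would have been 7.83 V.)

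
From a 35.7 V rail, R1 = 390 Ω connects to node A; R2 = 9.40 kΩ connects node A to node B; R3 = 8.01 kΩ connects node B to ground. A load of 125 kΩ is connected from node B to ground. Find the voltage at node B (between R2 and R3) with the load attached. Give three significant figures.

V ≈ 15.5 V

At node B, R3 is in parallel with the load: R3‖R_L = 7528 Ω.
Below node A the resistance is R2 + (R3‖R_L) = 16930 Ω, so V_A = 35.7 × 16930/17320 = 34.90 V.
Then V_B = V_A × (R3‖R_L)/(R2 + R3‖R_L) = 34.90 × 7528/16930 = 15.5 V.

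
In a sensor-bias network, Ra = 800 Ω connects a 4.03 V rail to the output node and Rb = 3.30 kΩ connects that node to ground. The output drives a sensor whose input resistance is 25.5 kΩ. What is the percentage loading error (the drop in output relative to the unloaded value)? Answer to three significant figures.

2.46 %

The divider's output (Thévenin) resistance is Ra‖Rb = 643.9 Ω.
Fractional drop under load = R_th/(R_th + R_L) = 643.9 / (643.9 + 25500) = 0.02463.
So the output falls by 2.46 %.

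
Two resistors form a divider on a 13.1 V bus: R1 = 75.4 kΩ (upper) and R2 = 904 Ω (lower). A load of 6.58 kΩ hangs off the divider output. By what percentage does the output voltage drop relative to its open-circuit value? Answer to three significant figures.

12.0 %

The divider's output (Thévenin) resistance is R1‖R2 = 893.3 Ω.
Fractional drop under load = R_th/(R_th + R_L) = 893.3 / (893.3 + 6580) = 0.1195.
So the output falls by 12.0 %.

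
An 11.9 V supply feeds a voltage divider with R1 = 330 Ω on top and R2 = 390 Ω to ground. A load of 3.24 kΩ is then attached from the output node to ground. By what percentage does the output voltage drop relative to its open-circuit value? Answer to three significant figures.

5.23 %

The divider's output (Thévenin) resistance is R1‖R2 = 178.8 Ω.
Fractional drop under load = R_th/(R_th + R_L) = 178.8 / (178.8 + 3240) = 0.05229.
So the output falls by 5.23 %.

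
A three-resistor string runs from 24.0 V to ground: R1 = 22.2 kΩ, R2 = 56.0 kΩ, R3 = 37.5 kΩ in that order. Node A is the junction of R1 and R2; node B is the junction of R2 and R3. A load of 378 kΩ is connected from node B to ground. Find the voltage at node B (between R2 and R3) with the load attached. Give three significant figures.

V ≈ 7.29 V

At node B, R3 is in parallel with the load: R3‖R_L = 34.12 kΩ.
Below node A the resistance is R2 + (R3‖R_L) = 90.12 kΩ, so V_A = 24.0 × 90.12/112.3 = 19.26 V.
Then V_B = V_A × (R3‖R_L)/(R2 + R3‖R_L) = 19.26 × 34.12/90.12 = 7.29 V.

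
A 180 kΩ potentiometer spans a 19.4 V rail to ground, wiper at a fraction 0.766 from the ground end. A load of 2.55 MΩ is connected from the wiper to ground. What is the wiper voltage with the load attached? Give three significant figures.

V ≈ 14.7 V

The wiper splits the pot into (1−α)R = 42.12 kΩ above and αR = 137.9 kΩ below.
Lower section ‖ load = 130.8 kΩ.
V_wiper = 19.4 × 130.8/(42.12 + 130.8) = 14.7 V.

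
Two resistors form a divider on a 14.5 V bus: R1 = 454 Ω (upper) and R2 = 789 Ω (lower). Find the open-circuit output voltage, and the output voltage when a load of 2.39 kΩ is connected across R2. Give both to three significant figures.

Open-circuit: V = 14.5 × 789/(454 + 789) = 9.20 V.
With the load, R2 becomes R2‖R_L = 593.2 Ω, so V = 14.5 × 593.2/1047 = 8.21 V.

Unloaded: 9.20 V; loaded: 8.21 V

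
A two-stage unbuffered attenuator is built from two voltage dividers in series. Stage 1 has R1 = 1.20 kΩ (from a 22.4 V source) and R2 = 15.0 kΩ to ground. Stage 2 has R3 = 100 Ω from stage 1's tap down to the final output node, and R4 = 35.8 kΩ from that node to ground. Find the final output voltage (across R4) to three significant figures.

Stage 2 presents R3+R4 = 35900 Ω as a load on stage 1's tap.
Stage 1's lower leg becomes R2‖(R3+R4) = 10580 Ω, so V_mid = 22.4 × 10580/11780 = 20.12 V.
Stage 2 is itself unloaded: V_out = V_mid × R4/(R3+R4) = 20.12 × 35800/35900 = 20.1 V.

V_out ≈ 20.1 V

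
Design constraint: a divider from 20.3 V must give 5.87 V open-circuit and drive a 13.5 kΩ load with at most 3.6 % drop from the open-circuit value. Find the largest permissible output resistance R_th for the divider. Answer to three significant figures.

Loading drop = R_th/(R_th + R_L) ≤ 0.0360, so R_th ≤ R_L · ε/(1−ε) = 13.5 kΩ × 0.0360/0.9640 = 504 Ω.
(Any R1, R2 with R2/(R1+R2) = 0.289 and R1‖R2 ≤ 504 Ω will meet the spec.)

R_th ≤ 504 Ω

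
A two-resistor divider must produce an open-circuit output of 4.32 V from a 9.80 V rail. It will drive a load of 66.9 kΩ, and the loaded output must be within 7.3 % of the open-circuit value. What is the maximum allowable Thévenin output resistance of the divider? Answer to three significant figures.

R_th ≤ 5.27 kΩ

Loading drop = R_th/(R_th + R_L) ≤ 0.0730, so R_th ≤ R_L · ε/(1−ε) = 66.9 kΩ × 0.0730/0.9270 = 5.27 kΩ.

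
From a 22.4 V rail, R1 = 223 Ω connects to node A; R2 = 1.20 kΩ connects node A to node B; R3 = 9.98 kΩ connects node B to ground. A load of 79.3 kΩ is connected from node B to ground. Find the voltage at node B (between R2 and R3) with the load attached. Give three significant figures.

V ≈ 19.3 V

At node B, R3 is in parallel with the load: R3‖R_L = 8864 Ω.
Below node A the resistance is R2 + (R3‖R_L) = 10060 Ω, so V_A = 22.4 × 10060/10290 = 21.91 V.
Then V_B = V_A × (R3‖R_L)/(R2 + R3‖R_L) = 21.91 × 8864/10060 = 19.3 V.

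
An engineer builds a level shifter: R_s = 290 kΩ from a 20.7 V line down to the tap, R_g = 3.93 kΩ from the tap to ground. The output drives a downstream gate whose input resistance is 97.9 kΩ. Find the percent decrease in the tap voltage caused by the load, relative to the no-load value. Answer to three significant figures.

The divider's output (Thévenin) resistance is R_s‖R_g = 3.877 kΩ.
Fractional drop under load = R_th/(R_th + R_L) = 3.877 / (3.877 + 97.9) = 0.03810.
So the output falls by 3.81 %.

3.81 %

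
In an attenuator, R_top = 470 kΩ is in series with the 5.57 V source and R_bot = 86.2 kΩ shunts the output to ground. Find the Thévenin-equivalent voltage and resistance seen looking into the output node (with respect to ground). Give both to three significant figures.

V_th is the open-circuit tap voltage: 5.57 × 86.2/(470 + 86.2) = 0.863 V.
With the supply zeroed, R_top and R_bot appear in parallel from the tap: R_th = R_top‖R_bot = (470 × 86.2)/556.2 = 72.8 kΩ.

V_th = 0.863 V, R_th = 72.8 kΩ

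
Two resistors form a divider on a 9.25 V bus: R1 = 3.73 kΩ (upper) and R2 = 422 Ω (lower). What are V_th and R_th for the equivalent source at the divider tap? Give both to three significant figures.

V_th is the open-circuit tap voltage: 9.25 × 422/(3730 + 422) = 0.940 V.
With the supply zeroed, R1 and R2 appear in parallel from the tap: R_th = R1‖R2 = (3730 × 422)/4152 = 379 Ω.

V_th = 0.940 V, R_th = 379 Ω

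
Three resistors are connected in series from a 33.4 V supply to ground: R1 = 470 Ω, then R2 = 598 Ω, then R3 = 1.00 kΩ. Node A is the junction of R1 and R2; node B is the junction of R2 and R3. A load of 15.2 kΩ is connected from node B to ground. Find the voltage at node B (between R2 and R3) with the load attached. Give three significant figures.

V ≈ 15.6 V

At node B, R3 is in parallel with the load: R3‖R_L = 938.3 Ω.
Below node A the resistance is R2 + (R3‖R_L) = 1536 Ω, so V_A = 33.4 × 1536/2006 = 25.58 V.
Then V_B = V_A × (R3‖R_L)/(R2 + R3‖R_L) = 25.58 × 938.3/1536 = 15.6 V.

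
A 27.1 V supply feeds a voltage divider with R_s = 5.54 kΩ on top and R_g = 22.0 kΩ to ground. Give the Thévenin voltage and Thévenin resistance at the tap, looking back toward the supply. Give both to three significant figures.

V_th is the open-circuit tap voltage: 27.1 × 22.0/(5.54 + 22.0) = 21.6 V.
With the supply zeroed, R_s and R_g appear in parallel from the tap: R_th = R_s‖R_g = (5.54 × 22.0)/27.54 = 4.43 kΩ.

V_th = 21.6 V, R_th = 4.43 kΩ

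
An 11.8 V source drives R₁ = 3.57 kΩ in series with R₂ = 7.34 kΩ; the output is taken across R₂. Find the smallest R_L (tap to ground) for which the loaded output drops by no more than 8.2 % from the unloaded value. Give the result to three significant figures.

R_L(min) ≈ 26.9 kΩ

Output resistance R_th = R₁‖R₂ = (3.57 × 7.34)/10.91 = 2.402 kΩ.
The fractional drop is R_th/(R_th + R_L); requiring this ≤ 0.0820 gives R_L ≥ R_th(1/0.0820 − 1) = 2.402 × 11.20 = 26.9 kΩ.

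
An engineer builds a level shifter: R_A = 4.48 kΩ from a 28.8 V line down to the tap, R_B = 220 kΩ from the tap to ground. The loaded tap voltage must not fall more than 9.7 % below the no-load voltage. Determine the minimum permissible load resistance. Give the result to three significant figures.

R_L(min) ≈ 40.9 kΩ

Output resistance R_th = R_A‖R_B = (4.48 × 220)/224.5 = 4.391 kΩ.
The fractional drop is R_th/(R_th + R_L); requiring this ≤ 0.0970 gives R_L ≥ R_th(1/0.0970 − 1) = 4.391 × 9.309 = 40.9 kΩ.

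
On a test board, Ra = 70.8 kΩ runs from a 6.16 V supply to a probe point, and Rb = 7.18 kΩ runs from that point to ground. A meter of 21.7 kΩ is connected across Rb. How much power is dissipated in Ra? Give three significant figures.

P ≈ 0.463 mW

Total resistance from the source is Ra + (Rb‖R_L) = 76.19 kΩ, so I = 6.16/76.19 kΩ = 0.08085 mA.
P = I²·Ra = (0.08085 mA)² × 70.8 kΩ = 0.463 mW.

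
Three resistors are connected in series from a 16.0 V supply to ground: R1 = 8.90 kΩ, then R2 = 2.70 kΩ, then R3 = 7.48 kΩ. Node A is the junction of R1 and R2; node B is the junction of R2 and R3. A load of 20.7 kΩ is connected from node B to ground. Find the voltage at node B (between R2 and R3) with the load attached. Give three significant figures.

At node B, R3 is in parallel with the load: R3‖R_L = 5.495 kΩ.
Below node A the resistance is R2 + (R3‖R_L) = 8.195 kΩ, so V_A = 16.0 × 8.195/17.09 = 7.670 V.
Then V_B = V_A × (R3‖R_L)/(R2 + R3‖R_L) = 7.670 × 5.495/8.195 = 5.14 V.

V ≈ 5.14 V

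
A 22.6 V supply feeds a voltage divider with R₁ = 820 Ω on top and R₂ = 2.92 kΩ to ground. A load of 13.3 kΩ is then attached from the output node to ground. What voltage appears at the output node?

The load sits in parallel with R₂: R₂‖R_L = (2920 × 13300) / (2920 + 13300) = 2394 Ω.
V_out = 22.6 × 2394 / (820 + 2394) = 22.6 × 2394/3214 = 16.8 V.

V_out ≈ 16.8 V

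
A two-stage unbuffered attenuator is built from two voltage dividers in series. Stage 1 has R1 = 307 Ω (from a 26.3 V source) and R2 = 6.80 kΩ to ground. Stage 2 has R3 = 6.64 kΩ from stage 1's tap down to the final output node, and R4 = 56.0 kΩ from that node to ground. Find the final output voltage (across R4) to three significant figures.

Stage 2 presents R3+R4 = 62640 Ω as a load on stage 1's tap.
Stage 1's lower leg becomes R2‖(R3+R4) = 6134 Ω, so V_mid = 26.3 × 6134/6441 = 25.05 V.
Stage 2 is itself unloaded: V_out = V_mid × R4/(R3+R4) = 25.05 × 56000/62640 = 22.4 V.

V_out ≈ 22.4 V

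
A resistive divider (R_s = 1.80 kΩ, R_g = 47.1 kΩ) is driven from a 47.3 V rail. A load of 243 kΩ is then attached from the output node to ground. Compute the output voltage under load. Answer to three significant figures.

V_out ≈ 45.2 V

The load sits in parallel with R_g: R_g‖R_L = (47.1 × 243) / (47.1 + 243) = 39.45 kΩ.
V_out = 47.3 × 39.45 / (1.80 + 39.45) = 47.3 × 39.45/41.25 = 45.2 V.
(Unloaded it would have been 45.6 V.)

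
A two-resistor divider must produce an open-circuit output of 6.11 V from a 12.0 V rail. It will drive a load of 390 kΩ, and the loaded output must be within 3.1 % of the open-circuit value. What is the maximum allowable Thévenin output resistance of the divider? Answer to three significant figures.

Loading drop = R_th/(R_th + R_L) ≤ 0.0310, so R_th ≤ R_L · ε/(1−ε) = 390 kΩ × 0.0310/0.9690 = 12.5 kΩ.
(Any R1, R2 with R2/(R1+R2) = 0.509 and R1‖R2 ≤ 12.5 kΩ will meet the spec.)

R_th ≤ 12.5 kΩ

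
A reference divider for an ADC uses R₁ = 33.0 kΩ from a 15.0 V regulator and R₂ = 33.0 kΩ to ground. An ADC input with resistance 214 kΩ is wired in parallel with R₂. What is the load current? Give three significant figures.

I_L ≈ 0.0325 mA

R₂‖R_L = 28.59 kΩ; V_out = 15.0 × 28.59/61.59 = 6.963 V.
I_L = V_out / R_L = 6.963 / 214 kΩ = 0.0325 mA.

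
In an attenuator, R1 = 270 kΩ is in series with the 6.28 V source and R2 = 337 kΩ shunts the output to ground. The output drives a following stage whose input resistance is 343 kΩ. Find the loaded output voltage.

V_out ≈ 2.43 V

The load sits in parallel with R2: R2‖R_L = (337 × 343) / (337 + 343) = 170.0 kΩ.
V_out = 6.28 × 170.0 / (270 + 170.0) = 6.28 × 170.0/440.0 = 2.43 V.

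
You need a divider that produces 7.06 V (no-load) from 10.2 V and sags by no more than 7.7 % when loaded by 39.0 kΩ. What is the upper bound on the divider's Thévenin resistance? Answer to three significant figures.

R_th ≤ 3.25 kΩ

Loading drop = R_th/(R_th + R_L) ≤ 0.0770, so R_th ≤ R_L · ε/(1−ε) = 39.0 kΩ × 0.0770/0.9230 = 3.25 kΩ.
(Any R1, R2 with R2/(R1+R2) = 0.692 and R1‖R2 ≤ 3.25 kΩ will meet the spec.)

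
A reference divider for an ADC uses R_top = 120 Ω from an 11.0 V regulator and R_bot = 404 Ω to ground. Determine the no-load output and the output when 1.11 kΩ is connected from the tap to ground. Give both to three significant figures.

Open-circuit: V = 11.0 × 404/(120 + 404) = 8.48 V.
With the load, R_bot becomes R_bot‖R_L = 296.2 Ω, so V = 11.0 × 296.2/416.2 = 7.83 V.

Unloaded: 8.48 V; loaded: 7.83 V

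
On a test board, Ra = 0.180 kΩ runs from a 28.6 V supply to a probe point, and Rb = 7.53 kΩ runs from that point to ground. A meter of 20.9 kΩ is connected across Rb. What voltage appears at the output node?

V_out ≈ 27.7 V

The load sits in parallel with Rb: Rb‖R_L = (7530 × 20900) / (7530 + 20900) = 5536 Ω.
V_out = 28.6 × 5536 / (180 + 5536) = 28.6 × 5536/5716 = 27.7 V.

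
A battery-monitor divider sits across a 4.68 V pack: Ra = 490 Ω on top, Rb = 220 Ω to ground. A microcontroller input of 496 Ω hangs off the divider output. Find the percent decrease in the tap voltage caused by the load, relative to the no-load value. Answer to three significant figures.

The divider's output (Thévenin) resistance is Ra‖Rb = 151.8 Ω.
Fractional drop under load = R_th/(R_th + R_L) = 151.8 / (151.8 + 496) = 0.2344.
So the output falls by 23.4 %.

23.4 %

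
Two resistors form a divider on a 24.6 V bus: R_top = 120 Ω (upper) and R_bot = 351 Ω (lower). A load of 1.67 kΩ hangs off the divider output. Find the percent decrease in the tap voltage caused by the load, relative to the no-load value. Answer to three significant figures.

5.08 %

The divider's output (Thévenin) resistance is R_top‖R_bot = 89.43 Ω.
Fractional drop under load = R_th/(R_th + R_L) = 89.43 / (89.43 + 1670) = 0.05083.
So the output falls by 5.08 %.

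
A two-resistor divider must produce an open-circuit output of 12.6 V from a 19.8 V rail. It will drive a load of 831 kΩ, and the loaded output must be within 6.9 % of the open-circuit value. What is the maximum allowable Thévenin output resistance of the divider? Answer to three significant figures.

R_th ≤ 61.6 kΩ

Loading drop = R_th/(R_th + R_L) ≤ 0.0690, so R_th ≤ R_L · ε/(1−ε) = 831 kΩ × 0.0690/0.9310 = 61.6 kΩ.
(Any R1, R2 with R2/(R1+R2) = 0.636 and R1‖R2 ≤ 61.6 kΩ will meet the spec.)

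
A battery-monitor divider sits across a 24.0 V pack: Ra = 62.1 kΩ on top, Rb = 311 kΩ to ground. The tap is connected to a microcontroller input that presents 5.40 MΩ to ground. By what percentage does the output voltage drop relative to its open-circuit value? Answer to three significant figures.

0.949 %

The divider's output (Thévenin) resistance is Ra‖Rb = 51.76 kΩ.
Fractional drop under load = R_th/(R_th + R_L) = 51.76 / (51.76 + 5400) = 0.009495.
So the output falls by 0.949 %.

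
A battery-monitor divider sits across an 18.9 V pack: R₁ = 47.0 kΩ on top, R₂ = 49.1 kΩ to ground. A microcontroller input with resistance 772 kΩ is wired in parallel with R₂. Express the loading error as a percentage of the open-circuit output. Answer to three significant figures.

3.02 %

The divider's output (Thévenin) resistance is R₁‖R₂ = 24.01 kΩ.
Fractional drop under load = R_th/(R_th + R_L) = 24.01 / (24.01 + 772) = 0.03017.
So the output falls by 3.02 %.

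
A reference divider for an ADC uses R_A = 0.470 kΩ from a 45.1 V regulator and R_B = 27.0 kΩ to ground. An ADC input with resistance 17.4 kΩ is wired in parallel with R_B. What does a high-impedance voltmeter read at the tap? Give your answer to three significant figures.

V_out ≈ 43.2 V

The load sits in parallel with R_B: R_B‖R_L = (27000 × 17400) / (27000 + 17400) = 10580 Ω.
V_out = 45.1 × 10580 / (470 + 10580) = 45.1 × 10580/11050 = 43.2 V.
(Unloaded it would have been 44.3 V.)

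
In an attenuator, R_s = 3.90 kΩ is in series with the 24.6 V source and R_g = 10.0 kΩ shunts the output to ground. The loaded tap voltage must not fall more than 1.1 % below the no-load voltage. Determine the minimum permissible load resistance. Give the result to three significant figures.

R_L(min) ≈ 252 kΩ

Output resistance R_th = R_s‖R_g = (3.90 × 10.0)/13.90 = 2.806 kΩ.
The fractional drop is R_th/(R_th + R_L); requiring this ≤ 0.0110 gives R_L ≥ R_th(1/0.0110 − 1) = 2.806 × 89.91 = 252 kΩ.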